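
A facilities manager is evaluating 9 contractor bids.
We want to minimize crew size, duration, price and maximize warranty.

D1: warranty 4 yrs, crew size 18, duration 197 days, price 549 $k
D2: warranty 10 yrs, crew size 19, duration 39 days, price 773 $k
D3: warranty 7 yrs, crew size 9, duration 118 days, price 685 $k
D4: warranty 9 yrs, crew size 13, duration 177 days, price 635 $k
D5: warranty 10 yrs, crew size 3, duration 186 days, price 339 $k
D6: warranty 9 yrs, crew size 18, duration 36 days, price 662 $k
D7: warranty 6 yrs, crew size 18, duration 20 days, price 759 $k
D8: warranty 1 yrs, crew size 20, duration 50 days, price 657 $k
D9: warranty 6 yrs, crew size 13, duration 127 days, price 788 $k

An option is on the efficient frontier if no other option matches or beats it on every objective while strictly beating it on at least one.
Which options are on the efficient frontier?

D2, D3, D4, D5, D6, D7, D8

D1: dominated by D5 (warranty 10≥4, crew size 3≤18, duration 186≤197, price 339≤549).
D2: not dominated.
D3: not dominated.
D4: not dominated.
D5: not dominated (best crew size).
D6: not dominated.
D7: not dominated (best duration).
D8: not dominated.
D9: dominated by D3 (warranty 7≥6, crew size 9≤13, duration 118≤127, price 685≤788).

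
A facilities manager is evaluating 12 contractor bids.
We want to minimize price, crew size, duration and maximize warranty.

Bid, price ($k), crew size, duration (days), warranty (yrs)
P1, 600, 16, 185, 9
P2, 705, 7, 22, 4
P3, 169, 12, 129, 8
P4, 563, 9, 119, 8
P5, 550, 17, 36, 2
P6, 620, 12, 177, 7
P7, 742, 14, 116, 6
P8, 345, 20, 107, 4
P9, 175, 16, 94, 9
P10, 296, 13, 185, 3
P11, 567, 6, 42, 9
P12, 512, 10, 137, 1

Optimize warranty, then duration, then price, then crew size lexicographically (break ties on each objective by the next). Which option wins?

First maximize warranty: best is 9, kept {P1, P9, P11}.
Then minimize duration: best is 42, kept {P11}.

P11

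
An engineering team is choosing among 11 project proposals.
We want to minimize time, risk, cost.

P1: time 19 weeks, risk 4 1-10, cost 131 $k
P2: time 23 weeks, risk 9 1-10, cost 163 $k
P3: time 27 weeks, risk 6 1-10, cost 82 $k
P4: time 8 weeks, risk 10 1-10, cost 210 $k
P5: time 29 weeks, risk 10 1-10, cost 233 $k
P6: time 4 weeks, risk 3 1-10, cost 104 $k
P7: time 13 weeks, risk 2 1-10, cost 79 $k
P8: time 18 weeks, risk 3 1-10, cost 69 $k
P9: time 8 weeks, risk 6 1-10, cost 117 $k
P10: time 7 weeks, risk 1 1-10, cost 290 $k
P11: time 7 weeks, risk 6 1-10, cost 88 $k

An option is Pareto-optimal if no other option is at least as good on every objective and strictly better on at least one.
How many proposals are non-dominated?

5

P1: dominated by P6 (time 4≤19, risk 3≤4, cost 104≤131).
P2: dominated by P1 (time 19≤23, risk 4≤9, cost 131≤163).
P3: dominated by P7 (time 13≤27, risk 2≤6, cost 79≤82).
P4: dominated by P6 (time 4≤8, risk 3≤10, cost 104≤210).
P5: dominated by P1 (time 19≤29, risk 4≤10, cost 131≤233).
P6: not dominated (best time).
P7: not dominated.
P8: not dominated (best cost).
P9: dominated by P6 (time 4≤8, risk 3≤6, cost 104≤117).
P10: not dominated (best risk).
P11: not dominated.
Pareto-optimal: P6, P7, P8, P10, P11 → 5.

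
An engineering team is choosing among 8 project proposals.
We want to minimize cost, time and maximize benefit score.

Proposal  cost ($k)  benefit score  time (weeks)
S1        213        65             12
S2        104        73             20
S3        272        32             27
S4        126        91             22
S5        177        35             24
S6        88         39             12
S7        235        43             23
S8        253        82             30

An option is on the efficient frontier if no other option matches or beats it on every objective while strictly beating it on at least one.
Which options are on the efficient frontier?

S1, S2, S4, S6

S1: not dominated.
S2: not dominated.
S3: dominated by S1 (cost 213≤272, benefit score 65≥32, time 12≤27).
S4: not dominated (best benefit score).
S5: dominated by S2 (cost 104≤177, benefit score 73≥35, time 20≤24).
S6: not dominated (best cost).
S7: dominated by S1 (cost 213≤235, benefit score 65≥43, time 12≤23).
S8: dominated by S4 (cost 126≤253, benefit score 91≥82, time 22≤30).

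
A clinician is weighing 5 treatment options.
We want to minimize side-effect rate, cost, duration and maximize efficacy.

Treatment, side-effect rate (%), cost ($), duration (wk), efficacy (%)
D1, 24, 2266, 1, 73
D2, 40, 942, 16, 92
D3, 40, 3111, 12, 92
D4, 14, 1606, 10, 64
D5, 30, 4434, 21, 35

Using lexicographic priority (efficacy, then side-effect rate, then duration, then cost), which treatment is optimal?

D3

First maximize efficacy: best is 92, kept {D2, D3}.
Then minimize side-effect rate: best is 40, kept {D2, D3}.
Then minimize duration: best is 12, kept {D3}.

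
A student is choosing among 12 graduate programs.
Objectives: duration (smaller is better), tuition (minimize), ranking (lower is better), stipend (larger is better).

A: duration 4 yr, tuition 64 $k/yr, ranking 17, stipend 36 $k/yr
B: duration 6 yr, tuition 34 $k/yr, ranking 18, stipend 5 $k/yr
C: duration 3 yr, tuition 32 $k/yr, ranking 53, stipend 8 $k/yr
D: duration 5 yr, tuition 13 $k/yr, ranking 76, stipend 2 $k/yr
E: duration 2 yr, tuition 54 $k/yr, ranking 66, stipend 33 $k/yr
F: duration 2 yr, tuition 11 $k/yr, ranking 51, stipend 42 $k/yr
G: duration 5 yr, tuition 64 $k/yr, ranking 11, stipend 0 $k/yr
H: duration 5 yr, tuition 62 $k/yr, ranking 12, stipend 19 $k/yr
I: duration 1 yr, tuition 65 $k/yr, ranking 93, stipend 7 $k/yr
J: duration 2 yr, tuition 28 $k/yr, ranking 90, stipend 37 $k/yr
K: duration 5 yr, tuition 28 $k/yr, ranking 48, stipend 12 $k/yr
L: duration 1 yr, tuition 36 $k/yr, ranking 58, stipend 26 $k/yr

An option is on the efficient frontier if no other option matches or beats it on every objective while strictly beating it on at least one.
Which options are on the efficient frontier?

A, B, F, G, H, K, L

A: not dominated.
B: not dominated.
C: dominated by F (duration 2≤3, tuition 11≤32, ranking 51≤53, stipend 42≥8).
D: dominated by F (duration 2≤5, tuition 11≤13, ranking 51≤76, stipend 42≥2).
E: dominated by F (duration 2≤2, tuition 11≤54, ranking 51≤66, stipend 42≥33).
F: not dominated (best tuition).
G: not dominated (best ranking).
H: not dominated.
I: dominated by L (duration 1≤1, tuition 36≤65, ranking 58≤93, stipend 26≥7).
J: dominated by F (duration 2≤2, tuition 11≤28, ranking 51≤90, stipend 42≥37).
K: not dominated.
L: not dominated.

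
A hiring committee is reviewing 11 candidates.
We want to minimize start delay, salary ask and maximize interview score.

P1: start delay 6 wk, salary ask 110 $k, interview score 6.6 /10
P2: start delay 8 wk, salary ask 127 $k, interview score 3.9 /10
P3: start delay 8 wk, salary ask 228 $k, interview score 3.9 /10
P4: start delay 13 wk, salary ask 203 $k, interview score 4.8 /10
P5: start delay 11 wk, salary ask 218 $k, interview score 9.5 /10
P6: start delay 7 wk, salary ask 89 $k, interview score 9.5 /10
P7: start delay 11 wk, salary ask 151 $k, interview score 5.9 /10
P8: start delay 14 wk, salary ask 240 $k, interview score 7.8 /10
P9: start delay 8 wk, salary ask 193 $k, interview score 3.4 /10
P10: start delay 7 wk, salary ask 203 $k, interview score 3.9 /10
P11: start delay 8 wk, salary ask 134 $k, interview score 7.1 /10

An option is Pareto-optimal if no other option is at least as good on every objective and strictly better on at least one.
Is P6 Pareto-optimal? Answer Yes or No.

Yes

P1: worse on salary ask (110 vs 89).
P2: worse on start delay (8 vs 7).
P3: worse on start delay (8 vs 7).
P4: worse on start delay (13 vs 7).
P5: worse on start delay (11 vs 7).
P7: worse on start delay (11 vs 7).
P8: worse on start delay (14 vs 7).
P9: worse on start delay (8 vs 7).
P10: worse on salary ask (203 vs 89).
P11: worse on start delay (8 vs 7).
No option is at least as good as P6 on every objective and strictly better on one.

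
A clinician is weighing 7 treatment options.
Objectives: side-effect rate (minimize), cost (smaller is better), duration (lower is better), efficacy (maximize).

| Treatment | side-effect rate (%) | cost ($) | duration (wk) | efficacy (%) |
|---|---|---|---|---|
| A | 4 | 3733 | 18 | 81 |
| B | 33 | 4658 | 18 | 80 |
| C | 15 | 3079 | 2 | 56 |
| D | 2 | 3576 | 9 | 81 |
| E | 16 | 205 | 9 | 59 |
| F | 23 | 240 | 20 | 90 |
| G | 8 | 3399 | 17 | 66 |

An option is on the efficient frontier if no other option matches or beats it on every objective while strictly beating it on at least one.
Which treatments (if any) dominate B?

A, D

A: side-effect rate 4≤33, cost 3733≤4658, duration 18≤18, efficacy 81≥80 — dominates B.
D: side-effect rate 2≤33, cost 3576≤4658, duration 9≤18, efficacy 81≥80 — dominates B.
Others (C, E, F, G) are each worse than B on at least one objective.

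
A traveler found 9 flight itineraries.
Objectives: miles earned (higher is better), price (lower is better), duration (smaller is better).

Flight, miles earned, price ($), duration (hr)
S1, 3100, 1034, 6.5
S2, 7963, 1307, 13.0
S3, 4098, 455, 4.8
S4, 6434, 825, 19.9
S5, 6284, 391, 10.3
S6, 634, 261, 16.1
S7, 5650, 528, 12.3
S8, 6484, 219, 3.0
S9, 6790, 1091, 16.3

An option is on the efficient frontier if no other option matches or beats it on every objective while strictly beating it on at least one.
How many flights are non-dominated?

3

S1: dominated by S3 (miles earned 4098≥3100, price 455≤1034, duration 4.8≤6.5).
S2: not dominated (best miles earned).
S3: dominated by S8 (miles earned 6484≥4098, price 219≤455, duration 3.0≤4.8).
S4: dominated by S8 (miles earned 6484≥6434, price 219≤825, duration 3.0≤19.9).
S5: dominated by S8 (miles earned 6484≥6284, price 219≤391, duration 3.0≤10.3).
S6: dominated by S8 (miles earned 6484≥634, price 219≤261, duration 3.0≤16.1).
S7: dominated by S5 (miles earned 6284≥5650, price 391≤528, duration 10.3≤12.3).
S8: not dominated (best price).
S9: not dominated.
Pareto-optimal: S2, S8, S9 → 3.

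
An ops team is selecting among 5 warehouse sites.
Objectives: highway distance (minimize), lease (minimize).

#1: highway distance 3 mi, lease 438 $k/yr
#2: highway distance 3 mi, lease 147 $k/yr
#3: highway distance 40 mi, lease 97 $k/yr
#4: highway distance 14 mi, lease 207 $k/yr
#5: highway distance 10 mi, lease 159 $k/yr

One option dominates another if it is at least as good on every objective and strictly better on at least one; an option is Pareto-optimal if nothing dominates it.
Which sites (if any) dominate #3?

#1: worse on lease (438 vs 97).
#2: worse on lease (147 vs 97).
#4: worse on lease (207 vs 97).
#5: worse on lease (159 vs 97).
No option dominates #3.

none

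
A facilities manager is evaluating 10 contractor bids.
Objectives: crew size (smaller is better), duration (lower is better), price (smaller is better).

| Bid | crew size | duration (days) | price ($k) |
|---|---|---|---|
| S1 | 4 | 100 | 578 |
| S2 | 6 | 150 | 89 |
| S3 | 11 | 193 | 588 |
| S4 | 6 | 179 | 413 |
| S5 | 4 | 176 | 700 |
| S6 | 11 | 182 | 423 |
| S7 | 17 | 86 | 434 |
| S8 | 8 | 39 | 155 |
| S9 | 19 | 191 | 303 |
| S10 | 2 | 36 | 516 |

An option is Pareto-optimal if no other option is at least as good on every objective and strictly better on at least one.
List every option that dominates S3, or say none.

S1, S2, S4, S6, S8, S10

S1: crew size 4≤11, duration 100≤193, price 578≤588 — dominates S3.
S2: crew size 6≤11, duration 150≤193, price 89≤588 — dominates S3.
S4: crew size 6≤11, duration 179≤193, price 413≤588 — dominates S3.
S6: crew size 11≤11, duration 182≤193, price 423≤588 — dominates S3.
S8: crew size 8≤11, duration 39≤193, price 155≤588 — dominates S3.
S10: crew size 2≤11, duration 36≤193, price 516≤588 — dominates S3.
Others (S5, S7, S9) are each worse than S3 on at least one objective.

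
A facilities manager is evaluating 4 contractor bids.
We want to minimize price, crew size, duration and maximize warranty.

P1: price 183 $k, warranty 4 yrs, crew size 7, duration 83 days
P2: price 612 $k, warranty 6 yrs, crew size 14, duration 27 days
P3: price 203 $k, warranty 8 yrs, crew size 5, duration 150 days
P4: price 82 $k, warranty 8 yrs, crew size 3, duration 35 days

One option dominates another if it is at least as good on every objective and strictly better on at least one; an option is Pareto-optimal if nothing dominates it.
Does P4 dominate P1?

Yes

P4 vs P1: price 82≤183, warranty 8≥4, crew size 3≤7, duration 35≤83 — P4 is at least as good on every objective with at least one strict improvement.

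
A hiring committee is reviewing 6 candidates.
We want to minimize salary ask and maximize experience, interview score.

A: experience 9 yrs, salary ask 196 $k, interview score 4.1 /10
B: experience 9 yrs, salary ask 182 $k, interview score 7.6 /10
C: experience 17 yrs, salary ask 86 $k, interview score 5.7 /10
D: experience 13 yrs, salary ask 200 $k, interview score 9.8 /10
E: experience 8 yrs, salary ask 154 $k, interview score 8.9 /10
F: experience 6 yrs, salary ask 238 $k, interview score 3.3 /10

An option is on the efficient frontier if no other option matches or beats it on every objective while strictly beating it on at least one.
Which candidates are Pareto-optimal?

A: dominated by B (experience 9≥9, salary ask 182≤196, interview score 7.6≥4.1).
B: not dominated.
C: not dominated (best experience).
D: not dominated (best interview score).
E: not dominated.
F: dominated by A (experience 9≥6, salary ask 196≤238, interview score 4.1≥3.3).

B, C, D, E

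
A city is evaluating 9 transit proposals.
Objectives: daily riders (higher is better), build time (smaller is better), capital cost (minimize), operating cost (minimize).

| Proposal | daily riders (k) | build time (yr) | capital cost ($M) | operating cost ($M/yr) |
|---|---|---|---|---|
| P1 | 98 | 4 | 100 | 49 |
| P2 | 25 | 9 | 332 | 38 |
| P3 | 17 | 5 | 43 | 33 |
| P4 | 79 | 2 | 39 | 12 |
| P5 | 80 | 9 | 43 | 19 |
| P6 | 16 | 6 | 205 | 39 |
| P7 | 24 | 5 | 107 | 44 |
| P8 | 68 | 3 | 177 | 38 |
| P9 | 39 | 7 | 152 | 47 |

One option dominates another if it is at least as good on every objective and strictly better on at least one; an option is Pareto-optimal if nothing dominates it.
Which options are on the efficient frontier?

P1, P4, P5

P1: not dominated (best daily riders).
P2: dominated by P4 (daily riders 79≥25, build time 2≤9, capital cost 39≤332, operating cost 12≤38).
P3: dominated by P4 (daily riders 79≥17, build time 2≤5, capital cost 39≤43, operating cost 12≤33).
P4: not dominated (best build time).
P5: not dominated.
P6: dominated by P3 (daily riders 17≥16, build time 5≤6, capital cost 43≤205, operating cost 33≤39).
P7: dominated by P4 (daily riders 79≥24, build time 2≤5, capital cost 39≤107, operating cost 12≤44).
P8: dominated by P4 (daily riders 79≥68, build time 2≤3, capital cost 39≤177, operating cost 12≤38).
P9: dominated by P4 (daily riders 79≥39, build time 2≤7, capital cost 39≤152, operating cost 12≤47).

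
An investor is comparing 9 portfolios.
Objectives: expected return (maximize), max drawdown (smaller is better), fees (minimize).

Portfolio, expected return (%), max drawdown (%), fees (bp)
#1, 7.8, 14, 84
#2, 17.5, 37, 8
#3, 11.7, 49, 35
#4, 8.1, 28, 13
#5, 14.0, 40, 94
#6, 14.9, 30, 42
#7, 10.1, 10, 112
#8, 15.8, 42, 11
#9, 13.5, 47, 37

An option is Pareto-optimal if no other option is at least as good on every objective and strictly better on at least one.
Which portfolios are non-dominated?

#1, #2, #4, #6, #7

#1: not dominated.
#2: not dominated (best expected return).
#3: dominated by #2 (expected return 17.5≥11.7, max drawdown 37≤49, fees 8≤35).
#4: not dominated.
#5: dominated by #2 (expected return 17.5≥14.0, max drawdown 37≤40, fees 8≤94).
#6: not dominated.
#7: not dominated (best max drawdown).
#8: dominated by #2 (expected return 17.5≥15.8, max drawdown 37≤42, fees 8≤11).
#9: dominated by #2 (expected return 17.5≥13.5, max drawdown 37≤47, fees 8≤37).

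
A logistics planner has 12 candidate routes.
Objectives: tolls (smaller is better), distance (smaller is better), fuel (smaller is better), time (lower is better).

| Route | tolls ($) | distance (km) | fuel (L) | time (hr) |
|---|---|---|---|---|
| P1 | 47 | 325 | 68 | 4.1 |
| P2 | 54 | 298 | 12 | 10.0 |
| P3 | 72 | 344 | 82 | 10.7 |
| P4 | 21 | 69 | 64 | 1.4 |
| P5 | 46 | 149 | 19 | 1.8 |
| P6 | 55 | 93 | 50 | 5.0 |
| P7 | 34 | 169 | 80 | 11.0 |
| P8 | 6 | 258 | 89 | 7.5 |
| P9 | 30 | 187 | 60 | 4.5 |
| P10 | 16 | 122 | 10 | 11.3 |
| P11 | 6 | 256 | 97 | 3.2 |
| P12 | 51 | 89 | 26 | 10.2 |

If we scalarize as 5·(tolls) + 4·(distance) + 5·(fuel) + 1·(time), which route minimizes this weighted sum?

P10

P1: 5·47 + 4·325 + 5·68 + 1·4.1 = 1879.1
P2: 5·54 + 4·298 + 5·12 + 1·10.0 = 1532.0
P3: 5·72 + 4·344 + 5·82 + 1·10.7 = 2156.7
P4: 5·21 + 4·69 + 5·64 + 1·1.4 = 702.4
P5: 5·46 + 4·149 + 5·19 + 1·1.8 = 922.8
P6: 5·55 + 4·93 + 5·50 + 1·5.0 = 902.0
P7: 5·34 + 4·169 + 5·80 + 1·11.0 = 1257.0
P8: 5·6 + 4·258 + 5·89 + 1·7.5 = 1514.5
P9: 5·30 + 4·187 + 5·60 + 1·4.5 = 1202.5
P10: 5·16 + 4·122 + 5·10 + 1·11.3 = 629.3
P11: 5·6 + 4·256 + 5·97 + 1·3.2 = 1542.2
P12: 5·51 + 4·89 + 5·26 + 1·10.2 = 751.2
Lowest: P10 at 629.3.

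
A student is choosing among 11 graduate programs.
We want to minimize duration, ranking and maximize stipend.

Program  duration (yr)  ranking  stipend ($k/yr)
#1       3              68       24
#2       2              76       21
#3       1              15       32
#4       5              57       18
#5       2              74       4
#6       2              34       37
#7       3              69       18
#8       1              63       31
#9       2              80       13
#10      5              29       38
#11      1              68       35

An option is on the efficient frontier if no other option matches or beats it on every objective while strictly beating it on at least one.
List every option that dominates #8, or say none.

#3

#3: duration 1≤1, ranking 15≤63, stipend 32≥31 — dominates #8.
Others (#1, #2, #4, #5, #6, #7, #9, #10, #11) are each worse than #8 on at least one objective.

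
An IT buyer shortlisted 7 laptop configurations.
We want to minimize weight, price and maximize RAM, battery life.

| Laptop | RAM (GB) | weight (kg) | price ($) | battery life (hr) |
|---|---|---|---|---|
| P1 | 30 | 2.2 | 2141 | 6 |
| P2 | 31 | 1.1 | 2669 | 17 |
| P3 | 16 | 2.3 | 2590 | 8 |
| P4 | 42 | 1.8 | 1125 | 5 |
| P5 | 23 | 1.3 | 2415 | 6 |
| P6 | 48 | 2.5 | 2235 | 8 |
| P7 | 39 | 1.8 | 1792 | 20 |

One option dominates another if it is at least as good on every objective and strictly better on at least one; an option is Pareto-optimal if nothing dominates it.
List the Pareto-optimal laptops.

P1: dominated by P7 (RAM 39≥30, weight 1.8≤2.2, price 1792≤2141, battery life 20≥6).
P2: not dominated (best weight).
P3: dominated by P7 (RAM 39≥16, weight 1.8≤2.3, price 1792≤2590, battery life 20≥8).
P4: not dominated (best price).
P5: not dominated.
P6: not dominated (best RAM).
P7: not dominated (best battery life).

P2, P4, P5, P6, P7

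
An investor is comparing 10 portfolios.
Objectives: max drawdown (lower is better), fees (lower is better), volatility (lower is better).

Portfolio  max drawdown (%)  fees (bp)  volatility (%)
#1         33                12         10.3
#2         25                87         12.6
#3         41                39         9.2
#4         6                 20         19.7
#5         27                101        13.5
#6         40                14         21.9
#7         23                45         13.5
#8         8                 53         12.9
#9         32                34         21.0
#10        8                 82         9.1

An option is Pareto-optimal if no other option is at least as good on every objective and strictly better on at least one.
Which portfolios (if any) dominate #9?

#4: max drawdown 6≤32, fees 20≤34, volatility 19.7≤21.0 — dominates #9.
Others (#1, #2, #3, #5, #6, #7, #8, #10) are each worse than #9 on at least one objective.

#4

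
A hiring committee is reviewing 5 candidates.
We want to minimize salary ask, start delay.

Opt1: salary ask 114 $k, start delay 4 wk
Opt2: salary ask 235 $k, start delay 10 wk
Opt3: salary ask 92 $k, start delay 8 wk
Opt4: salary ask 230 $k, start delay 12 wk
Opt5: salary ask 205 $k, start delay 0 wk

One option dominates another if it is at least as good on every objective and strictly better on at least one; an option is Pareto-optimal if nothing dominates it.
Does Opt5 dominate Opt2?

Opt5 vs Opt2: salary ask 205≤235, start delay 0≤10 — Opt5 is at least as good on every objective with at least one strict improvement.

Yes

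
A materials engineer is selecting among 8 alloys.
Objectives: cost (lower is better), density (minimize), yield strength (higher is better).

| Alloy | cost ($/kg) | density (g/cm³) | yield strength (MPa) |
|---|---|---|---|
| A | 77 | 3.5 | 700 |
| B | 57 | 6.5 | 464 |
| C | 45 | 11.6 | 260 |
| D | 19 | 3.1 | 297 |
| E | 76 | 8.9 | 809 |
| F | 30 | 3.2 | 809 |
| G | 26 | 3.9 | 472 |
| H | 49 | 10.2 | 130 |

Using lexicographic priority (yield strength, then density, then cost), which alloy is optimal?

F

First maximize yield strength: best is 809, kept {E, F}.
Then minimize density: best is 3.2, kept {F}.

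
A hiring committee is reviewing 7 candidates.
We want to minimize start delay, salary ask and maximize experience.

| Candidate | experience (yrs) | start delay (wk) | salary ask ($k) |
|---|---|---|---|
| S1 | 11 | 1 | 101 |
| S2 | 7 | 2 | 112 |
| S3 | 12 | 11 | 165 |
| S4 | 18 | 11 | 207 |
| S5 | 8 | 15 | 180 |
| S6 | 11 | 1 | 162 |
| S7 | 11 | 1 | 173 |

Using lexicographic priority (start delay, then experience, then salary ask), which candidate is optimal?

S1

First minimize start delay: best is 1, kept {S1, S6, S7}.
Then maximize experience: best is 11, kept {S1, S6, S7}.
Then minimize salary ask: best is 101, kept {S1}.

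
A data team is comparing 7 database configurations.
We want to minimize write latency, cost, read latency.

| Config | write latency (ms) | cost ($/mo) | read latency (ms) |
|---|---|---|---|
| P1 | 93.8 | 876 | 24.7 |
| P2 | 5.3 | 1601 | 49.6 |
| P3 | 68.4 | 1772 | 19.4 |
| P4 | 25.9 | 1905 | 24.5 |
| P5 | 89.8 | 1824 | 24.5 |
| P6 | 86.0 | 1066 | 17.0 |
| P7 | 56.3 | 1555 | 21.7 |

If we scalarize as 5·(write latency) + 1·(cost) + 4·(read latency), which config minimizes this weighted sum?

P1: 5·93.8 + 1·876 + 4·24.7 = 1443.8
P2: 5·5.3 + 1·1601 + 4·49.6 = 1825.9
P3: 5·68.4 + 1·1772 + 4·19.4 = 2191.6
P4: 5·25.9 + 1·1905 + 4·24.5 = 2132.5
P5: 5·89.8 + 1·1824 + 4·24.5 = 2371.0
P6: 5·86.0 + 1·1066 + 4·17.0 = 1564.0
P7: 5·56.3 + 1·1555 + 4·21.7 = 1923.3
Lowest: P1 at 1443.8.

P1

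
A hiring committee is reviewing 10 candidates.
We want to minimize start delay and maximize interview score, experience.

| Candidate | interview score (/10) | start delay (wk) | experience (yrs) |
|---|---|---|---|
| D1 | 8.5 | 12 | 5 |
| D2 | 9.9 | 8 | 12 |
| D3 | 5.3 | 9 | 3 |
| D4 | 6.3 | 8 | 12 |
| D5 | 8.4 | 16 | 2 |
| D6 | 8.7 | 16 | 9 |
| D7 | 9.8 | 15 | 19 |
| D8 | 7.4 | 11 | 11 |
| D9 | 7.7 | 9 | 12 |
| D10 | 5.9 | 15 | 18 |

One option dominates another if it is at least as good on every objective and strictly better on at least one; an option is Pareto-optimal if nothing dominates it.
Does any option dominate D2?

D1: worse on interview score (8.5 vs 9.9).
D3: worse on interview score (5.3 vs 9.9).
D4: worse on interview score (6.3 vs 9.9).
D5: worse on interview score (8.4 vs 9.9).
D6: worse on interview score (8.7 vs 9.9).
D7: worse on interview score (9.8 vs 9.9).
D8: worse on interview score (7.4 vs 9.9).
D9: worse on interview score (7.7 vs 9.9).
D10: worse on interview score (5.9 vs 9.9).
No option is at least as good as D2 on every objective and strictly better on one.

No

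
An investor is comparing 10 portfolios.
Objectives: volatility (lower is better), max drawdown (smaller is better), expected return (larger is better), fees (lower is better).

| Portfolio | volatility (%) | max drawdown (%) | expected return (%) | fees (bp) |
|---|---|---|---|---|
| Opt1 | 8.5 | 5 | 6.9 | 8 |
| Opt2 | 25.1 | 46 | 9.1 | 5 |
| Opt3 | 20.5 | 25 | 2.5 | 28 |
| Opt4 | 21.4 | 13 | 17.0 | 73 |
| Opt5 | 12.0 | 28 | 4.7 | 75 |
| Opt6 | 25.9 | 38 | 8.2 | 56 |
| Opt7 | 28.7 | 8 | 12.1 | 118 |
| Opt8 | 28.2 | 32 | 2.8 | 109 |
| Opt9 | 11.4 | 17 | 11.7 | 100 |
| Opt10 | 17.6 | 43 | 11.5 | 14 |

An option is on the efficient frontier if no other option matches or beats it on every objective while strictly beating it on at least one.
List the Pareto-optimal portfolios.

Opt1: not dominated (best volatility).
Opt2: not dominated (best fees).
Opt3: dominated by Opt1 (volatility 8.5≤20.5, max drawdown 5≤25, expected return 6.9≥2.5, fees 8≤28).
Opt4: not dominated (best expected return).
Opt5: dominated by Opt1 (volatility 8.5≤12.0, max drawdown 5≤28, expected return 6.9≥4.7, fees 8≤75).
Opt6: not dominated.
Opt7: not dominated.
Opt8: dominated by Opt1 (volatility 8.5≤28.2, max drawdown 5≤32, expected return 6.9≥2.8, fees 8≤109).
Opt9: not dominated.
Opt10: not dominated.

Opt1, Opt2, Opt4, Opt6, Opt7, Opt9, Opt10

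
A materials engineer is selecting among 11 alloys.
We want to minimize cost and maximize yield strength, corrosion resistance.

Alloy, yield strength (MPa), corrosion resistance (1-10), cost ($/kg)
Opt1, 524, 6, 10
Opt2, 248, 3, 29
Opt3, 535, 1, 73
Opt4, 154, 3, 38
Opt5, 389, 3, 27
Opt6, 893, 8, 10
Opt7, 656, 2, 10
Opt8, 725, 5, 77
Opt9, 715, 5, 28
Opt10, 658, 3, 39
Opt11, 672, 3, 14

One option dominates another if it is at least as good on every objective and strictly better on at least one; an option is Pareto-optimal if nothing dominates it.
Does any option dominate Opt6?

Opt1: worse on yield strength (524 vs 893).
Opt2: worse on yield strength (248 vs 893).
Opt3: worse on yield strength (535 vs 893).
Opt4: worse on yield strength (154 vs 893).
Opt5: worse on yield strength (389 vs 893).
Opt7: worse on yield strength (656 vs 893).
Opt8: worse on yield strength (725 vs 893).
Opt9: worse on yield strength (715 vs 893).
Opt10: worse on yield strength (658 vs 893).
Opt11: worse on yield strength (672 vs 893).
No option is at least as good as Opt6 on every objective and strictly better on one.

No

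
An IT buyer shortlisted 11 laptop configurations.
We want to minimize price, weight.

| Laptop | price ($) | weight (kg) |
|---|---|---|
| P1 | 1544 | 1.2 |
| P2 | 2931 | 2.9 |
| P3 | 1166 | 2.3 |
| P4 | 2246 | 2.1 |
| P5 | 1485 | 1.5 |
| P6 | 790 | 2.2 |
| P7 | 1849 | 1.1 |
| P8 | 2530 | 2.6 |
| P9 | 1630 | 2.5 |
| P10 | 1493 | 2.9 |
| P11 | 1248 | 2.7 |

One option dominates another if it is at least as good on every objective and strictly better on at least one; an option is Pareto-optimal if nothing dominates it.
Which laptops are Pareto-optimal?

P1: not dominated.
P2: dominated by P1 (price 1544≤2931, weight 1.2≤2.9).
P3: dominated by P6 (price 790≤1166, weight 2.2≤2.3).
P4: dominated by P1 (price 1544≤2246, weight 1.2≤2.1).
P5: not dominated.
P6: not dominated (best price).
P7: not dominated (best weight).
P8: dominated by P1 (price 1544≤2530, weight 1.2≤2.6).
P9: dominated by P1 (price 1544≤1630, weight 1.2≤2.5).
P10: dominated by P3 (price 1166≤1493, weight 2.3≤2.9).
P11: dominated by P3 (price 1166≤1248, weight 2.3≤2.7).

P1, P5, P6, P7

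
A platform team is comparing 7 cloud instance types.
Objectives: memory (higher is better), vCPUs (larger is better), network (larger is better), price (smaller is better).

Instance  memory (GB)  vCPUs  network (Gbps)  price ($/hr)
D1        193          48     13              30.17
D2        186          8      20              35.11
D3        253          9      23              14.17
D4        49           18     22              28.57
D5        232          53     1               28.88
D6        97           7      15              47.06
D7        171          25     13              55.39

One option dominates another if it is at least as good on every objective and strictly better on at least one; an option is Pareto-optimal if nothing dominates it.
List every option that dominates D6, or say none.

D2, D3

D2: memory 186≥97, vCPUs 8≥7, network 20≥15, price 35.11≤47.06 — dominates D6.
D3: memory 253≥97, vCPUs 9≥7, network 23≥15, price 14.17≤47.06 — dominates D6.
Others (D1, D4, D5, D7) are each worse than D6 on at least one objective.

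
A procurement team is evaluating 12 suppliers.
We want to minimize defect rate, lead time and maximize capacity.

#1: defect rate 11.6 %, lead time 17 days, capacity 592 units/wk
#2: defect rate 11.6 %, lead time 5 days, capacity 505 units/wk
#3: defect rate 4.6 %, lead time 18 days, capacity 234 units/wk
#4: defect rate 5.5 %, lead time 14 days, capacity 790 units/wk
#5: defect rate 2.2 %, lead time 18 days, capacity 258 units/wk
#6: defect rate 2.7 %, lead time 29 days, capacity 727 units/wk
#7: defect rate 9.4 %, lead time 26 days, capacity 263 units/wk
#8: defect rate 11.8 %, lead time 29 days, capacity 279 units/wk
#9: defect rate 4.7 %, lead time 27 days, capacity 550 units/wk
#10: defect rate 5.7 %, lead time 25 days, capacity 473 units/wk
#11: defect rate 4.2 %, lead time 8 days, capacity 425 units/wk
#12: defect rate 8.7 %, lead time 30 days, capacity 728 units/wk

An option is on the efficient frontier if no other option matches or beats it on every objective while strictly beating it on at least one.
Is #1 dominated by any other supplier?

Yes

#4 vs #1: defect rate 5.5≤11.6, lead time 14≤17, capacity 790≥592 — #4 is at least as good on every objective and strictly better on at least one, so #4 dominates #1.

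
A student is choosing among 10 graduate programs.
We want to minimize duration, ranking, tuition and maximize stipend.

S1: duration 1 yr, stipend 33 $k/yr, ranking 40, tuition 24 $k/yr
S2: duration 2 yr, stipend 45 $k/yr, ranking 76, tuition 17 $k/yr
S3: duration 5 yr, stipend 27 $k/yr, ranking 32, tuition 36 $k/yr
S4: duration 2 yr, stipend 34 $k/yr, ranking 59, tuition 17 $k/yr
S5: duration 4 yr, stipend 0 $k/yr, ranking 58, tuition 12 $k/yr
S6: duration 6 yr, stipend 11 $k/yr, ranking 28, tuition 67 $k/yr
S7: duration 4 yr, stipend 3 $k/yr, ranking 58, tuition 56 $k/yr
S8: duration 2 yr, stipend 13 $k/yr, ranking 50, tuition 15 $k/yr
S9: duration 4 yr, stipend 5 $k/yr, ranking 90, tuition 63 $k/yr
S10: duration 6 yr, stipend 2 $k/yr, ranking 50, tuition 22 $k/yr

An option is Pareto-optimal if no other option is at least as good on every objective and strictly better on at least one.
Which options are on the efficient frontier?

S1, S2, S3, S4, S5, S6, S8

S1: not dominated (best duration).
S2: not dominated (best stipend).
S3: not dominated.
S4: not dominated.
S5: not dominated (best tuition).
S6: not dominated (best ranking).
S7: dominated by S1 (duration 1≤4, stipend 33≥3, ranking 40≤58, tuition 24≤56).
S8: not dominated.
S9: dominated by S1 (duration 1≤4, stipend 33≥5, ranking 40≤90, tuition 24≤63).
S10: dominated by S8 (duration 2≤6, stipend 13≥2, ranking 50≤50, tuition 15≤22).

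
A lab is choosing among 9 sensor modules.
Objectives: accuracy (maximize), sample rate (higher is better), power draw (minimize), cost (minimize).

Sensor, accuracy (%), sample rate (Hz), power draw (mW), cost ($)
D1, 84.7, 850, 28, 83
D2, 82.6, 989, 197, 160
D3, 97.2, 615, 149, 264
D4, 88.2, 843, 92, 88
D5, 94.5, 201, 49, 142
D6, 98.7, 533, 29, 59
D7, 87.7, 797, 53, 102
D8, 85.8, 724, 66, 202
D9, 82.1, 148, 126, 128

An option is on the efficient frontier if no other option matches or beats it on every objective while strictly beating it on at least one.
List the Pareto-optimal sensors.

D1: not dominated (best power draw).
D2: not dominated (best sample rate).
D3: not dominated.
D4: not dominated.
D5: dominated by D6 (accuracy 98.7≥94.5, sample rate 533≥201, power draw 29≤49, cost 59≤142).
D6: not dominated (best accuracy).
D7: not dominated.
D8: dominated by D7 (accuracy 87.7≥85.8, sample rate 797≥724, power draw 53≤66, cost 102≤202).
D9: dominated by D1 (accuracy 84.7≥82.1, sample rate 850≥148, power draw 28≤126, cost 83≤128).

D1, D2, D3, D4, D6, D7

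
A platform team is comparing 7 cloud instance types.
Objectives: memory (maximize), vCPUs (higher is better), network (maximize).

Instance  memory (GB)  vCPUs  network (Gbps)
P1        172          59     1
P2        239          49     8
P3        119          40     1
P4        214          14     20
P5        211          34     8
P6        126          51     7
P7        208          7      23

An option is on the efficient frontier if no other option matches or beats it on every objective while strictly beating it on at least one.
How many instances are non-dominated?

P1: not dominated (best vCPUs).
P2: not dominated (best memory).
P3: dominated by P1 (memory 172≥119, vCPUs 59≥40, network 1≥1).
P4: not dominated.
P5: dominated by P2 (memory 239≥211, vCPUs 49≥34, network 8≥8).
P6: not dominated.
P7: not dominated (best network).
Pareto-optimal: P1, P2, P4, P6, P7 → 5.

5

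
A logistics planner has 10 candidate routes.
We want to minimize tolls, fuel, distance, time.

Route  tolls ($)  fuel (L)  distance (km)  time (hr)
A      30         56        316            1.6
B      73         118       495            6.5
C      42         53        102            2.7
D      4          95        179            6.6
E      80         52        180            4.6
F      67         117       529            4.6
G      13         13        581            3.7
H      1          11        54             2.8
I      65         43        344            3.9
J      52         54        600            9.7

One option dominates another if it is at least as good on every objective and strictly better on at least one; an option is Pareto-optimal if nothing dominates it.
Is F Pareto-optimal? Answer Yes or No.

A vs F: tolls 30≤67, fuel 56≤117, distance 316≤529, time 1.6≤4.6 — A is at least as good on every objective and strictly better on at least one, so A dominates F.

No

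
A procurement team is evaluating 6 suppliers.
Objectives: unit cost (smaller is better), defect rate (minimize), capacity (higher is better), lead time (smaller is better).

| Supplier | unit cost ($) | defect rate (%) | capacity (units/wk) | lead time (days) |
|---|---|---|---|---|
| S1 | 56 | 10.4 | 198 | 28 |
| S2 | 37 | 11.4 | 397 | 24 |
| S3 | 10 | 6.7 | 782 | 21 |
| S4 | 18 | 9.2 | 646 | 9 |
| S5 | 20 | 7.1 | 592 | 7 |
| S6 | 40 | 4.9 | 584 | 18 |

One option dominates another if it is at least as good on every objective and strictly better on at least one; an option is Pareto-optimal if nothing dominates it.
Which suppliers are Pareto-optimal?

S1: dominated by S3 (unit cost 10≤56, defect rate 6.7≤10.4, capacity 782≥198, lead time 21≤28).
S2: dominated by S3 (unit cost 10≤37, defect rate 6.7≤11.4, capacity 782≥397, lead time 21≤24).
S3: not dominated (best unit cost).
S4: not dominated.
S5: not dominated (best lead time).
S6: not dominated (best defect rate).

S3, S4, S5, S6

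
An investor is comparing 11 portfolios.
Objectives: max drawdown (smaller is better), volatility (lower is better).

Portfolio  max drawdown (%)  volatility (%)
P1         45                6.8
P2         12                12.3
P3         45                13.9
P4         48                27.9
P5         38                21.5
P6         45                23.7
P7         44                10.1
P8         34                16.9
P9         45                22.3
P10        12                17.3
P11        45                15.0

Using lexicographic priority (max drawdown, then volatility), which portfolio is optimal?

P2

First minimize max drawdown: best is 12, kept {P2, P10}.
Then minimize volatility: best is 12.3, kept {P2}.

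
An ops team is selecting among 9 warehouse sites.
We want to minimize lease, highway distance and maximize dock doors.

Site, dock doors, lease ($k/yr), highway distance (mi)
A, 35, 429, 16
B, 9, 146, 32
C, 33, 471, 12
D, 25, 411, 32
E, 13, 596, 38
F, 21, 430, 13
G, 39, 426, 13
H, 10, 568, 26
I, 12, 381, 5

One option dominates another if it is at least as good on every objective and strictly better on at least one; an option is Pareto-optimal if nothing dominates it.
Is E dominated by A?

Yes

A vs E: dock doors 35≥13, lease 429≤596, highway distance 16≤38 — A is at least as good on every objective with at least one strict improvement.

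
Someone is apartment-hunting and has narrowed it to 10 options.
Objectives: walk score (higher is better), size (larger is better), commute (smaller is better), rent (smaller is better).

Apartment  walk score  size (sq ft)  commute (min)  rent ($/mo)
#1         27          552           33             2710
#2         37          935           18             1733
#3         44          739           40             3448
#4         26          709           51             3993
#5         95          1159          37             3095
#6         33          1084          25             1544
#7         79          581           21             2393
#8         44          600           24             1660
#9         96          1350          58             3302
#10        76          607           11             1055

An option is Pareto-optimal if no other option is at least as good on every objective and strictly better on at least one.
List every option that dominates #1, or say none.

#2, #6, #7, #8, #10

#2: walk score 37≥27, size 935≥552, commute 18≤33, rent 1733≤2710 — dominates #1.
#6: walk score 33≥27, size 1084≥552, commute 25≤33, rent 1544≤2710 — dominates #1.
#7: walk score 79≥27, size 581≥552, commute 21≤33, rent 2393≤2710 — dominates #1.
#8: walk score 44≥27, size 600≥552, commute 24≤33, rent 1660≤2710 — dominates #1.
#10: walk score 76≥27, size 607≥552, commute 11≤33, rent 1055≤2710 — dominates #1.
Others (#3, #4, #5, #9) are each worse than #1 on at least one objective.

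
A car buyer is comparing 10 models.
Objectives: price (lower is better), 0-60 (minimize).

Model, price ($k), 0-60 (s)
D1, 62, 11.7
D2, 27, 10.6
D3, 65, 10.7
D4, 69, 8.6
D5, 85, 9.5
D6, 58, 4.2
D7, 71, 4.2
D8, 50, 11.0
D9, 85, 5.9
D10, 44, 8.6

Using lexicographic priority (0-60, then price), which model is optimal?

D6

First minimize 0-60: best is 4.2, kept {D6, D7}.
Then minimize price: best is 58, kept {D6}.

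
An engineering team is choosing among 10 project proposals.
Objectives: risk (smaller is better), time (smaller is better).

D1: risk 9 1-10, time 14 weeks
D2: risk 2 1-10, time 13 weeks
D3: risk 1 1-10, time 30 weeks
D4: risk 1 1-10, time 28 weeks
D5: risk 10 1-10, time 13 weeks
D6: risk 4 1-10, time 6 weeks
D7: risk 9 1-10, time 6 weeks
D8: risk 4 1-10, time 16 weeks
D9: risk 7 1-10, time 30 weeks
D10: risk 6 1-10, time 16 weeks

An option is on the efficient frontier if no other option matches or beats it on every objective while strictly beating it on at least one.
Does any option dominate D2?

No

D1: worse on risk (9 vs 2).
D3: worse on time (30 vs 13).
D4: worse on time (28 vs 13).
D5: worse on risk (10 vs 2).
D6: worse on risk (4 vs 2).
D7: worse on risk (9 vs 2).
D8: worse on risk (4 vs 2).
D9: worse on risk (7 vs 2).
D10: worse on risk (6 vs 2).
No option is at least as good as D2 on every objective and strictly better on one.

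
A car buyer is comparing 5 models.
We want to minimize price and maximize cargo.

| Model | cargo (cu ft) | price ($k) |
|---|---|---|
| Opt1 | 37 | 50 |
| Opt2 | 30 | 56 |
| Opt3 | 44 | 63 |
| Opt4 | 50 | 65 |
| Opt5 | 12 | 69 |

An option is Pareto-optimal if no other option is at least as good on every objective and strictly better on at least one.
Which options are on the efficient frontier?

Opt1, Opt3, Opt4

Opt1: not dominated (best price).
Opt2: dominated by Opt1 (cargo 37≥30, price 50≤56).
Opt3: not dominated.
Opt4: not dominated (best cargo).
Opt5: dominated by Opt1 (cargo 37≥12, price 50≤69).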